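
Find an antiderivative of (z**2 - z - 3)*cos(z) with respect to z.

Use integration by parts with u = z**2 - z - 3, dv = cos(z) dz, so v = sin(z).
Apply parts 2 times (tabular method): alternate signs, differentiate u down to 0, integrate dv up.

z**2*sin(z) - z*sin(z) + 2*z*cos(z) - 5*sin(z) - cos(z) + C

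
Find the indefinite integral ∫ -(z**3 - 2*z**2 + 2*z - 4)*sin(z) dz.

z**3*cos(z) - 3*z**2*sin(z) - 2*z**2*cos(z) + 4*z*sin(z) - 4*z*cos(z) + 4*sin(z) + C

Use integration by parts with u = z**3 - 2*z**2 + 2*z - 4, dv = -sin(z) dz, so v = cos(z).
Apply parts 3 times (tabular method): alternate signs, differentiate u down to 0, integrate dv up.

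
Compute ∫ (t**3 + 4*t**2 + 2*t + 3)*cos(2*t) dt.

Use integration by parts with u = t**3 + 4*t**2 + 2*t + 3, dv = cos(2*t) dt, so v = sin(2*t)/2.
Apply parts 3 times (tabular method): alternate signs, differentiate u down to 0, integrate dv up.

t**3*sin(2*t)/2 + 2*t**2*sin(2*t) + 3*t**2*cos(2*t)/4 + t*sin(2*t)/4 + 2*t*cos(2*t) + sin(2*t)/2 + cos(2*t)/8 + C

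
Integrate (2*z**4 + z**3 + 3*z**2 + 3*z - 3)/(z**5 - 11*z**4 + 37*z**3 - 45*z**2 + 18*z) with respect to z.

-log(z)/6 + 977*log(z - 6)/150 - 37*log(z - 3)/6 + 91*log(z - 1)/50 - 3/(5*z - 5) + C

Factor the denominator: z*(z - 6)*(z - 3)*(z - 1)**2.
Partial-fraction decomposition: 91/(50*(z - 1)) + 3/(5*(z - 1)**2) - 37/(6*(z - 3)) + 977/(150*(z - 6)) - 1/(6*z).
Integrate each term; A/(z−a) gives A·log|z−a|; A/(z−a)² gives −A/(z−a).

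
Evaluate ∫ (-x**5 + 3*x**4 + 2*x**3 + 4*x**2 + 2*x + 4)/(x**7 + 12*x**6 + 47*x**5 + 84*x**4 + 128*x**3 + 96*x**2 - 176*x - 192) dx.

Factor the denominator: (x - 1)*(x + 1)*(x + 2)*(x + 4)*(x + 6)*(x**2 + 4).
Partial-fraction decomposition: (9*x + 22)/(200*(x**2 + 4)) + 203/(200*(x + 6)) - 431/(300*(x + 4)) + 5/(12*(x + 2)) - 4/(75*(x + 1)) + 1/(75*(x - 1)).
Integrate each term; A/(x−a) gives A·log|x−a|; the (Bx+D)/(x²+p²) term gives a log and an atan.

log(x - 1)/75 - 4*log(x + 1)/75 + 5*log(x + 2)/12 - 431*log(x + 4)/300 + 203*log(x + 6)/200 + 9*log(x**2 + 4)/400 + 11*atan(x/2)/200 + C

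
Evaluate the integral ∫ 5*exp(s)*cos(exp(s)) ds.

Let u = exp(s), so du = (exp(s)) ds.
Rewriting, the integral becomes 5·∫ cos(u) du = 5·sin(u).
Substituting back, u = exp(s).

5*sin(exp(s)) + C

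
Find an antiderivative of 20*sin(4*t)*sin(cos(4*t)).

Let u = cos(4*t), so du = (-4*sin(4*t)) dt.
Rewriting, the integral becomes -5·∫ sin(u) du = -5·-cos(u).
Substituting back, u = cos(4*t).

5*cos(cos(4*t)) + C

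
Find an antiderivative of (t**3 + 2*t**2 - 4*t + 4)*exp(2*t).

Use integration by parts with u = t**3 + 2*t**2 - 4*t + 4, dv = exp(2*t) dt, so v = exp(2*t)/2.
Apply parts 3 times (tabular method): alternate signs, differentiate u down to 0, integrate dv up.

(4*t**3 + 2*t**2 - 18*t + 25)*exp(2*t)/8 + C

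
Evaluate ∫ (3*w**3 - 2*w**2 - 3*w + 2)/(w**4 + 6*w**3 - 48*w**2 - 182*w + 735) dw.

13*log(w - 5)/12 - 7*log(w - 3)/25 + 659*log(w + 7)/300 + 46/(5*w + 35) + C

Factor the denominator: (w - 5)*(w - 3)*(w + 7)**2.
Partial-fraction decomposition: 659/(300*(w + 7)) - 46/(5*(w + 7)**2) - 7/(25*(w - 3)) + 13/(12*(w - 5)).
Integrate each term; A/(w−a) gives A·log|w−a|; A/(w−a)² gives −A/(w−a).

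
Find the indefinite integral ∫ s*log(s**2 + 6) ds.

s**2*log(s**2 + 6)/2 - s**2/2 + 3*log(s**2 + 6) + C

Let u = s**2 + 6, so du = (2*s) ds.
The integral becomes (1/2)·∫ log(u) du; integrate by parts with u′=log(u), dv′=du.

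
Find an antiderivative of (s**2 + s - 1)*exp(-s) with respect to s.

Use integration by parts with u = s**2 + s - 1, dv = exp(-s) ds, so v = -exp(-s).
Apply parts 2 times (tabular method): alternate signs, differentiate u down to 0, integrate dv up.

(-s**2 - 3*s - 2)*exp(-s) + C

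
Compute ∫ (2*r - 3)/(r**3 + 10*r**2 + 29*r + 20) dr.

-5*log(r + 1)/12 + 11*log(r + 4)/3 - 13*log(r + 5)/4 + C

Factor the denominator: (r + 1)*(r + 4)*(r + 5).
Partial-fraction decomposition: -13/(4*(r + 5)) + 11/(3*(r + 4)) - 5/(12*(r + 1)).
Integrate each term: A/(r−a) contributes A·log|r−a|.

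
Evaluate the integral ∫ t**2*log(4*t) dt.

Use integration by parts with u = log(4*t), dv = t**2 dt.
Then du = 1/t dt and v = t**3/3.

t**3*(log(t) + 2*log(2))/3 - t**3/9 + C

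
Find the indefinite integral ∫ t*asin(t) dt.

Use integration by parts with u = arcsin(t), dv = t dt.
Then du = 1/sqrt(-t**2 + 1) dt.

t**2*asin(t)/2 + t*sqrt(-t**2 + 1)/4 - asin(t)/4 + C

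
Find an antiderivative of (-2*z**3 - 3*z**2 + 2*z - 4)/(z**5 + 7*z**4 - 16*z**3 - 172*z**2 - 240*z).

Factor the denominator: z*(z - 5)*(z + 2)*(z + 4)*(z + 6).
Partial-fraction decomposition: 7/(12*(z + 6)) - 17/(36*(z + 4)) - 1/(28*(z + 2)) - 29/(315*(z - 5)) + 1/(60*z).
Integrate each term: A/(z−a) contributes A·log|z−a|.

log(z)/60 - 29*log(z - 5)/315 - log(z + 2)/28 - 17*log(z + 4)/36 + 7*log(z + 6)/12 + C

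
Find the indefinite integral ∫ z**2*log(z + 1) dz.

z**3*log(z + 1)/3 - z**3/9 + z**2/6 - z/3 + log(z + 1)/3 + C

Use integration by parts with u = log(z + 1), dv = z**2 dz.
Then du = 1/(z + 1) dz and v = z**3/3.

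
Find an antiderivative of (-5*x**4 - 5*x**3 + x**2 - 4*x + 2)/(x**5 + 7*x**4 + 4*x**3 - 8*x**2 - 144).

-61*log(x - 2)/160 + 19*log(x + 3)/15 - 2669*log(x + 6)/480 - 13*log(x**2 + 4)/80 + 3*atan(x/2)/5 + C

Factor the denominator: (x - 2)*(x + 3)*(x + 6)*(x**2 + 4).
Partial-fraction decomposition: -(13*x - 48)/(40*(x**2 + 4)) - 2669/(480*(x + 6)) + 19/(15*(x + 3)) - 61/(160*(x - 2)).
Integrate each term; A/(x−a) gives A·log|x−a|; the (Bx+D)/(x²+p²) term gives a log and an atan.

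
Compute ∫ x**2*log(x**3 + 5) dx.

Let u = x**3 + 5, so du = (3*x**2) dx.
The integral becomes (1/3)·∫ log(u) du; integrate by parts with u′=log(u), dv′=du.

x**3*log(x**3 + 5)/3 - x**3/3 + 5*log(x**3 + 5)/3 + C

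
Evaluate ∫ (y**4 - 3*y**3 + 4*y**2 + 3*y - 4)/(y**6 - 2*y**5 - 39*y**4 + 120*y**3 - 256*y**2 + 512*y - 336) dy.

Factor the denominator: (y - 6)*(y - 2)*(y - 1)*(y + 7)*(y**2 + 4).
Partial-fraction decomposition: (263*y + 968)/(10600*(y**2 + 4)) - 277/(3816*(y + 7)) + 1/(200*(y - 1)) - 5/(144*(y - 2)) + 31/(400*(y - 6)).
Integrate each term; A/(y−a) gives A·log|y−a|; the (By+D)/(y²+p²) term gives a log and an atan.

31*log(y - 6)/400 - 5*log(y - 2)/144 + log(y - 1)/200 - 277*log(y + 7)/3816 + 263*log(y**2 + 4)/21200 + 121*atan(y/2)/2650 + C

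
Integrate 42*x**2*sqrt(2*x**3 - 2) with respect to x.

Let u = 2*x**3 - 2, so du = (6*x**2) dx.
Rewriting, the integral becomes 7·∫ √u du = 7·(2/3)u^(3/2).
Substituting back, u = 2*x**3 - 2.

14*(2*x**3 - 2)**(3/2)/3 + C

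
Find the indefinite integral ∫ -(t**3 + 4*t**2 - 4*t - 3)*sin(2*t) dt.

Use integration by parts with u = t**3 + 4*t**2 - 4*t - 3, dv = -sin(2*t) dt, so v = cos(2*t)/2.
Apply parts 3 times (tabular method): alternate signs, differentiate u down to 0, integrate dv up.

t**3*cos(2*t)/2 - 3*t**2*sin(2*t)/4 + 2*t**2*cos(2*t) - 2*t*sin(2*t) - 11*t*cos(2*t)/4 + 11*sin(2*t)/8 - 5*cos(2*t)/2 + C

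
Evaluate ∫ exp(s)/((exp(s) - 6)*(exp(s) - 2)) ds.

Let u = e^s, du = e^s ds.
The integral becomes ∫ du/((u-6)(u-2)); decompose into partial fractions.

log(exp(s) - 6)/4 - log(exp(s) - 2)/4 + C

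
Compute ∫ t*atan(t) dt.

Use integration by parts with u = arctan(t), dv = t dt.
Then du = 1/(t**2 + 1) dt.

t**2*atan(t)/2 - t/2 + atan(t)/2 + C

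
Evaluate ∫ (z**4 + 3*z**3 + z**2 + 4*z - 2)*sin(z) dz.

-z**4*cos(z) + 4*z**3*sin(z) - 3*z**3*cos(z) + 9*z**2*sin(z) + 11*z**2*cos(z) - 22*z*sin(z) + 14*z*cos(z) - 14*sin(z) - 20*cos(z) + C

Use integration by parts with u = z**4 + 3*z**3 + z**2 + 4*z - 2, dv = sin(z) dz, so v = -cos(z).
Apply parts 4 times (tabular method): alternate signs, differentiate u down to 0, integrate dv up.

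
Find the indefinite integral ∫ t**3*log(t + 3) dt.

Use integration by parts with u = log(t + 3), dv = t**3 dt.
Then du = 1/(t + 3) dt and v = t**4/4.

t**4*log(t + 3)/4 - t**4/16 + t**3/4 - 9*t**2/8 + 27*t/4 - 81*log(t + 3)/4 + C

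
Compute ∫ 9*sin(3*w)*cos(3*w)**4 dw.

-3*cos(3*w)**5/5 + C

Let u = cos(3*w), so du = (-3*sin(3*w)) dw.
Rewriting, the integral becomes -3·∫ u^4 du = -3·u^5/5.
Substituting back, u = cos(3*w).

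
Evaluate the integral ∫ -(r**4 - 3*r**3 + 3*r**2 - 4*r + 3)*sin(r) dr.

Use integration by parts with u = r**4 - 3*r**3 + 3*r**2 - 4*r + 3, dv = -sin(r) dr, so v = cos(r).
Apply parts 4 times (tabular method): alternate signs, differentiate u down to 0, integrate dv up.

r**4*cos(r) - 4*r**3*sin(r) - 3*r**3*cos(r) + 9*r**2*sin(r) - 9*r**2*cos(r) + 18*r*sin(r) + 14*r*cos(r) - 14*sin(r) + 21*cos(r) + C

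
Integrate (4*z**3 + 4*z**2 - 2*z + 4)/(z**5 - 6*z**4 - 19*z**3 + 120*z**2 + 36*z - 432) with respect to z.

Factor the denominator: (z - 6)*(z - 3)**2*(z + 2)*(z + 4).
Partial-fraction decomposition: -9/(49*(z + 4)) + 1/(50*(z + 2)) - 13508/(11025*(z - 3)) - 142/(105*(z - 3)**2) + 25/(18*(z - 6)).
Integrate each term; A/(z−a) gives A·log|z−a|; A/(z−a)² gives −A/(z−a).

25*log(z - 6)/18 - 13508*log(z - 3)/11025 + log(z + 2)/50 - 9*log(z + 4)/49 + 142/(105*z - 315) + C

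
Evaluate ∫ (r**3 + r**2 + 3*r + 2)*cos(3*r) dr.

Use integration by parts with u = r**3 + r**2 + 3*r + 2, dv = cos(3*r) dr, so v = sin(3*r)/3.
Apply parts 3 times (tabular method): alternate signs, differentiate u down to 0, integrate dv up.

r**3*sin(3*r)/3 + r**2*sin(3*r)/3 + r**2*cos(3*r)/3 + 7*r*sin(3*r)/9 + 2*r*cos(3*r)/9 + 16*sin(3*r)/27 + 7*cos(3*r)/27 + C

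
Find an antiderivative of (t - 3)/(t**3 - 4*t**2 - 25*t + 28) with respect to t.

2*log(t - 7)/33 + log(t - 1)/15 - 7*log(t + 4)/55 + C

Factor the denominator: (t - 7)*(t - 1)*(t + 4).
Partial-fraction decomposition: -7/(55*(t + 4)) + 1/(15*(t - 1)) + 2/(33*(t - 7)).
Integrate each term: A/(t−a) contributes A·log|t−a|.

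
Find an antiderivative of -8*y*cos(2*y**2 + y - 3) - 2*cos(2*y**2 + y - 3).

Let u = 2*y**2 + y - 3, so du = (4*y + 1) dy.
Rewriting, the integral becomes -2·∫ cos(u) du = -2·sin(u).
Substituting back, u = 2*y**2 + y - 3.

-2*sin(2*y**2 + y - 3) + C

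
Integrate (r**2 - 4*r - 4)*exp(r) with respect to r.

Use integration by parts with u = r**2 - 4*r - 4, dv = exp(r) dr, so v = exp(r).
Apply parts 2 times (tabular method): alternate signs, differentiate u down to 0, integrate dv up.

(r**2 - 6*r + 2)*exp(r) + C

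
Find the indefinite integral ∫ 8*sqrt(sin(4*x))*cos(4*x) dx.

Let u = sin(4*x), so du = (4*cos(4*x)) dx.
Rewriting, the integral becomes 2·∫ √u du = 2·(2/3)u^(3/2).
Substituting back, u = sin(4*x).

4*sin(4*x)**(3/2)/3 + C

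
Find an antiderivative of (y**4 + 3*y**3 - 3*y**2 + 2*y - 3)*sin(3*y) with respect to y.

Use integration by parts with u = y**4 + 3*y**3 - 3*y**2 + 2*y - 3, dv = sin(3*y) dy, so v = -cos(3*y)/3.
Apply parts 4 times (tabular method): alternate signs, differentiate u down to 0, integrate dv up.

-y**4*cos(3*y)/3 + 4*y**3*sin(3*y)/9 - y**3*cos(3*y) + y**2*sin(3*y) + 13*y**2*cos(3*y)/9 - 26*y*sin(3*y)/27 + 55*cos(3*y)/81 + C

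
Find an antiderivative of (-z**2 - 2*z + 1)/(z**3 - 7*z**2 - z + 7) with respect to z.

Factor the denominator: (z - 7)*(z - 1)*(z + 1).
Partial-fraction decomposition: 1/(8*(z + 1)) + 1/(6*(z - 1)) - 31/(24*(z - 7)).
Integrate each term: A/(z−a) contributes A·log|z−a|.

-31*log(z - 7)/24 + log(z - 1)/6 + log(z + 1)/8 + C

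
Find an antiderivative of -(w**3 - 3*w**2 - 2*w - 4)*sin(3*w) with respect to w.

w**3*cos(3*w)/3 - w**2*sin(3*w)/3 - w**2*cos(3*w) + 2*w*sin(3*w)/3 - 8*w*cos(3*w)/9 + 8*sin(3*w)/27 - 10*cos(3*w)/9 + C

Use integration by parts with u = w**3 - 3*w**2 - 2*w - 4, dv = -sin(3*w) dw, so v = cos(3*w)/3.
Apply parts 3 times (tabular method): alternate signs, differentiate u down to 0, integrate dv up.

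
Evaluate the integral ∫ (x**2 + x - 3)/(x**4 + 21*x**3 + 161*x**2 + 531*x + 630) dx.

log(x + 3)/8 - 17*log(x + 5)/4 + 9*log(x + 6) - 39*log(x + 7)/8 + C

Factor the denominator: (x + 3)*(x + 5)*(x + 6)*(x + 7).
Partial-fraction decomposition: -39/(8*(x + 7)) + 9/(x + 6) - 17/(4*(x + 5)) + 1/(8*(x + 3)).
Integrate each term: A/(x−a) contributes A·log|x−a|.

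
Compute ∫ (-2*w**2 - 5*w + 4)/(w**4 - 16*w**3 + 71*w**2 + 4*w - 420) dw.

Factor the denominator: (w - 7)*(w - 6)*(w - 5)*(w + 2).
Partial-fraction decomposition: -1/(84*(w + 2)) - 71/(14*(w - 5)) + 49/(4*(w - 6)) - 43/(6*(w - 7)).
Integrate each term: A/(w−a) contributes A·log|w−a|.

-43*log(w - 7)/6 + 49*log(w - 6)/4 - 71*log(w - 5)/14 - log(w + 2)/84 + C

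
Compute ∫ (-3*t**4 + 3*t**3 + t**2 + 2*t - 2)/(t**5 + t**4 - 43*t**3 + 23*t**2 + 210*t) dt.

-log(t)/105 - 489*log(t - 5)/280 + 149*log(t - 3)/300 + 37*log(t + 2)/175 - 2733*log(t + 7)/1400 + C

Factor the denominator: t*(t - 5)*(t - 3)*(t + 2)*(t + 7).
Partial-fraction decomposition: -2733/(1400*(t + 7)) + 37/(175*(t + 2)) + 149/(300*(t - 3)) - 489/(280*(t - 5)) - 1/(105*t).
Integrate each term: A/(t−a) contributes A·log|t−a|.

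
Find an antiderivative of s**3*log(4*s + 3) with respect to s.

s**4*log(4*s + 3)/4 - s**4/16 + s**3/16 - 9*s**2/128 + 27*s/256 - 81*log(4*s + 3)/1024 + C

Use integration by parts with u = log(4*s + 3), dv = s**3 ds.
Then du = 4/(4*s + 3) ds and v = s**4/4.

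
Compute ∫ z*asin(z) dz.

Use integration by parts with u = arcsin(z), dv = z dz.
Then du = 1/sqrt(-z**2 + 1) dz.

z**2*asin(z)/2 + z*sqrt(-z**2 + 1)/4 - asin(z)/4 + C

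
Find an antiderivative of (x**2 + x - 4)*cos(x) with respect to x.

Use integration by parts with u = x**2 + x - 4, dv = cos(x) dx, so v = sin(x).
Apply parts 2 times (tabular method): alternate signs, differentiate u down to 0, integrate dv up.

x**2*sin(x) + x*sin(x) + 2*x*cos(x) - 6*sin(x) + cos(x) + C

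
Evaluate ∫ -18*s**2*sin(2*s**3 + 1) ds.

3*cos(2*s**3 + 1) + C

Let u = 2*s**3 + 1, so du = (6*s**2) ds.
Rewriting, the integral becomes -3·∫ sin(u) du = -3·-cos(u).
Substituting back, u = 2*s**3 + 1.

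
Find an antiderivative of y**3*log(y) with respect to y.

Use integration by parts with u = log(y), dv = y**3 dy.
Then du = 1/y dy and v = y**4/4.

y**4*log(y)/4 - y**4/16 + C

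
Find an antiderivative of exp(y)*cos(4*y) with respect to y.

4*exp(y)*sin(4*y)/17 + exp(y)*cos(4*y)/17 + C

Let I denote the integral. Integrate by parts with u = cos(4*y), dv = exp(y) dy, so v = exp(y): I = exp(y)*cos(4*y) + 4·∫ exp(y)*sin(4*y) dy.
Apply parts again with u = sin(4*y), dv = exp(y) dy: ∫ exp(y)*sin(4*y) dy = exp(y)*sin(4*y) − 4·I. Substituting back brings back I: I = 4*exp(y)*sin(4*y) + exp(y)*cos(4*y) − 16·I.
Solving for I: (1 + 16)·I equals the remaining terms, so I = (1/17)·(4*exp(y)*sin(4*y) + exp(y)*cos(4*y)).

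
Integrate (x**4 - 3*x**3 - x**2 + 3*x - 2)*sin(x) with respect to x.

Use integration by parts with u = x**4 - 3*x**3 - x**2 + 3*x - 2, dv = sin(x) dx, so v = -cos(x).
Apply parts 4 times (tabular method): alternate signs, differentiate u down to 0, integrate dv up.

-x**4*cos(x) + 4*x**3*sin(x) + 3*x**3*cos(x) - 9*x**2*sin(x) + 13*x**2*cos(x) - 26*x*sin(x) - 21*x*cos(x) + 21*sin(x) - 24*cos(x) + C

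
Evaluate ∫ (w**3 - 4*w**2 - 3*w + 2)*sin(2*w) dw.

Use integration by parts with u = w**3 - 4*w**2 - 3*w + 2, dv = sin(2*w) dw, so v = -cos(2*w)/2.
Apply parts 3 times (tabular method): alternate signs, differentiate u down to 0, integrate dv up.

-w**3*cos(2*w)/2 + 3*w**2*sin(2*w)/4 + 2*w**2*cos(2*w) - 2*w*sin(2*w) + 9*w*cos(2*w)/4 - 9*sin(2*w)/8 - 2*cos(2*w) + C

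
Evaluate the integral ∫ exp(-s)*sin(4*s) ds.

Let I denote the integral. Integrate by parts with u = sin(4*s), dv = exp(-s) ds, so v = -exp(-s): I = -exp(-s)*sin(4*s) + 4·∫ exp(-s)*cos(4*s) ds.
Apply parts again with u = cos(4*s), dv = exp(-s) ds: ∫ exp(-s)*cos(4*s) ds = -exp(-s)*cos(4*s) − 4·I. Substituting back brings back I: I = -exp(-s)*sin(4*s) - 4*exp(-s)*cos(4*s) − 16·I.
Solving for I: (1 + 16)·I equals the remaining terms, so I = (1/17)·(-exp(-s)*sin(4*s) - 4*exp(-s)*cos(4*s)).

-exp(-s)*sin(4*s)/17 - 4*exp(-s)*cos(4*s)/17 + C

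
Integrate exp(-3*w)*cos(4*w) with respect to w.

4*exp(-3*w)*sin(4*w)/25 - 3*exp(-3*w)*cos(4*w)/25 + C

Let I denote the integral. Integrate by parts with u = cos(4*w), dv = exp(-3*w) dw, so v = -exp(-3*w)/3: I = -exp(-3*w)*cos(4*w)/3 − (4/3)·∫ exp(-3*w)*sin(4*w) dw.
Apply parts again with u = sin(4*w), dv = exp(-3*w) dw: ∫ exp(-3*w)*sin(4*w) dw = -exp(-3*w)*sin(4*w)/3 + (4/3)·I. Substituting back brings back I: I = 4*exp(-3*w)*sin(4*w)/9 - exp(-3*w)*cos(4*w)/3 − (16/9)·I.
Solving for I: (1 + 16/9)·I equals the remaining terms, so I = (9/25)·(4*exp(-3*w)*sin(4*w)/9 - exp(-3*w)*cos(4*w)/3).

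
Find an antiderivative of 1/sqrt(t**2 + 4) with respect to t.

log(t + sqrt(t**2 + 4)) + C

Substitute t = 2·tan(θ), so dt = 2·sec(θ)^2 dθ and the radical becomes sqrt(t**2 + 4) = 2·sec(θ) by the Pythagorean identity.
Integrate the resulting trig expression in θ, then back-substitute tan(θ) = t/2, sec(θ) = sqrt(t**2 + 4)/2 (absorbing any constant into C).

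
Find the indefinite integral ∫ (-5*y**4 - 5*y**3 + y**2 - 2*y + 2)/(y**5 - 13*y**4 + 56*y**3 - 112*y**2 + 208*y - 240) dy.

-3767*log(y - 6)/80 + 3733*log(y - 5)/87 - 59*log(y - 2)/48 + 237*log(y**2 + 4)/1160 + 257*atan(y/2)/1160 + C

Factor the denominator: (y - 6)*(y - 5)*(y - 2)*(y**2 + 4).
Partial-fraction decomposition: (237*y + 257)/(580*(y**2 + 4)) - 59/(48*(y - 2)) + 3733/(87*(y - 5)) - 3767/(80*(y - 6)).
Integrate each term; A/(y−a) gives A·log|y−a|; the (By+D)/(y²+p²) term gives a log and an atan.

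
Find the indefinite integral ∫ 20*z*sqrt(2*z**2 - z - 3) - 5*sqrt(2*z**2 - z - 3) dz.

10*(2*z**2 - z - 3)**(3/2)/3 + C

Let u = 2*z**2 - z - 3, so du = (4*z - 1) dz.
Rewriting, the integral becomes 5·∫ √u du = 5·(2/3)u^(3/2).
Substituting back, u = 2*z**2 - z - 3.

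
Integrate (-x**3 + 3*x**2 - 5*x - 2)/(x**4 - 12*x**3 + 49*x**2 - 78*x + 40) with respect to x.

-77*log(x - 5)/12 + 19*log(x - 4)/3 - 4*log(x - 2)/3 + 5*log(x - 1)/12 + C

Factor the denominator: (x - 5)*(x - 4)*(x - 2)*(x - 1).
Partial-fraction decomposition: 5/(12*(x - 1)) - 4/(3*(x - 2)) + 19/(3*(x - 4)) - 77/(12*(x - 5)).
Integrate each term: A/(x−a) contributes A·log|x−a|.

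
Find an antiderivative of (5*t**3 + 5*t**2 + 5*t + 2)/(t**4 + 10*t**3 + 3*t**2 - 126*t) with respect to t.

Factor the denominator: t*(t - 3)*(t + 6)*(t + 7).
Partial-fraction decomposition: 1503/(70*(t + 7)) - 464/(27*(t + 6)) + 197/(270*(t - 3)) - 1/(63*t).
Integrate each term: A/(t−a) contributes A·log|t−a|.

-log(t)/63 + 197*log(t - 3)/270 - 464*log(t + 6)/27 + 1503*log(t + 7)/70 + C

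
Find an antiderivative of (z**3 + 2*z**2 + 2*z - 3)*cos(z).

Use integration by parts with u = z**3 + 2*z**2 + 2*z - 3, dv = cos(z) dz, so v = sin(z).
Apply parts 3 times (tabular method): alternate signs, differentiate u down to 0, integrate dv up.

z**3*sin(z) + 2*z**2*sin(z) + 3*z**2*cos(z) - 4*z*sin(z) + 4*z*cos(z) - 7*sin(z) - 4*cos(z) + C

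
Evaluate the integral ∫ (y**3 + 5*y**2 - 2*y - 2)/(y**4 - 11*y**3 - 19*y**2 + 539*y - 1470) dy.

143*log(y - 7)/7 - 382*log(y - 6)/13 + 119*log(y - 5)/12 + 43*log(y + 7)/1092 + C

Factor the denominator: (y - 7)*(y - 6)*(y - 5)*(y + 7).
Partial-fraction decomposition: 43/(1092*(y + 7)) + 119/(12*(y - 5)) - 382/(13*(y - 6)) + 143/(7*(y - 7)).
Integrate each term: A/(y−a) contributes A·log|y−a|.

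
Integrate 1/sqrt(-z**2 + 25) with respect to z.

Substitute z = 5·sin(θ), so dz = 5·cos(θ) dθ and the radical becomes sqrt(-z**2 + 25) = 5·cos(θ) by the Pythagorean identity.
Integrate the resulting trig expression in θ, then back-substitute θ = asin(z/5), sin(θ) = z/5, cos(θ) = sqrt(-z**2 + 25)/5 (absorbing any constant into C).

asin(z/5) + C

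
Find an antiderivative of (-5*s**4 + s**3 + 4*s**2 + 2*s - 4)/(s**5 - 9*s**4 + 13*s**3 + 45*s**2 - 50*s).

2*log(s)/25 - 46709*log(s - 5)/9800 - log(s - 1)/24 - 40*log(s + 2)/147 + 1447/(70*s - 350) + C

Factor the denominator: s*(s - 5)**2*(s - 1)*(s + 2).
Partial-fraction decomposition: -40/(147*(s + 2)) - 1/(24*(s - 1)) - 46709/(9800*(s - 5)) - 1447/(70*(s - 5)**2) + 2/(25*s).
Integrate each term; A/(s−a) gives A·log|s−a|; A/(s−a)² gives −A/(s−a).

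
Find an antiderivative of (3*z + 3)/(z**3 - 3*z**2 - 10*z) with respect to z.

Factor the denominator: z*(z - 5)*(z + 2).
Partial-fraction decomposition: -3/(14*(z + 2)) + 18/(35*(z - 5)) - 3/(10*z).
Integrate each term: A/(z−a) contributes A·log|z−a|.

-3*log(z)/10 + 18*log(z - 5)/35 - 3*log(z + 2)/14 + C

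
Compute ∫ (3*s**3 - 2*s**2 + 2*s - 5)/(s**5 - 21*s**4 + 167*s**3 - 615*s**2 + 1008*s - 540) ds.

-8879*log(s - 6)/225 + 165*log(s - 5)/4 - 16*log(s - 3)/9 - log(s - 1)/100 - 583/(15*s - 90) + C

Factor the denominator: (s - 6)**2*(s - 5)*(s - 3)*(s - 1).
Partial-fraction decomposition: -1/(100*(s - 1)) - 16/(9*(s - 3)) + 165/(4*(s - 5)) - 8879/(225*(s - 6)) + 583/(15*(s - 6)**2).
Integrate each term; A/(s−a) gives A·log|s−a|; A/(s−a)² gives −A/(s−a).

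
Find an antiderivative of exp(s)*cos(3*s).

3*exp(s)*sin(3*s)/10 + exp(s)*cos(3*s)/10 + C

Let I denote the integral. Integrate by parts with u = cos(3*s), dv = exp(s) ds, so v = exp(s): I = exp(s)*cos(3*s) + 3·∫ exp(s)*sin(3*s) ds.
Apply parts again with u = sin(3*s), dv = exp(s) ds: ∫ exp(s)*sin(3*s) ds = exp(s)*sin(3*s) − 3·I. Substituting back brings back I: I = 3*exp(s)*sin(3*s) + exp(s)*cos(3*s) − 9·I.
Solving for I: (1 + 9)·I equals the remaining terms, so I = (1/10)·(3*exp(s)*sin(3*s) + exp(s)*cos(3*s)).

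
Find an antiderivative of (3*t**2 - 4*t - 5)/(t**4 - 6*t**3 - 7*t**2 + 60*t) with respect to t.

-log(t)/12 + 5*log(t - 5)/4 - 27*log(t - 4)/28 - 17*log(t + 3)/84 + C

Factor the denominator: t*(t - 5)*(t - 4)*(t + 3).
Partial-fraction decomposition: -17/(84*(t + 3)) - 27/(28*(t - 4)) + 5/(4*(t - 5)) - 1/(12*t).
Integrate each term: A/(t−a) contributes A·log|t−a|.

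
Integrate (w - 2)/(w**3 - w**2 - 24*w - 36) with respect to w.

Factor the denominator: (w - 6)*(w + 2)*(w + 3).
Partial-fraction decomposition: -5/(9*(w + 3)) + 1/(2*(w + 2)) + 1/(18*(w - 6)).
Integrate each term: A/(w−a) contributes A·log|w−a|.

log(w - 6)/18 + log(w + 2)/2 - 5*log(w + 3)/9 + C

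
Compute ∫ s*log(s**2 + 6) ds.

Let u = s**2 + 6, so du = (2*s) ds.
The integral becomes (1/2)·∫ log(u) du; integrate by parts with u′=log(u), dv′=du.

s**2*log(s**2 + 6)/2 - s**2/2 + 3*log(s**2 + 6) + C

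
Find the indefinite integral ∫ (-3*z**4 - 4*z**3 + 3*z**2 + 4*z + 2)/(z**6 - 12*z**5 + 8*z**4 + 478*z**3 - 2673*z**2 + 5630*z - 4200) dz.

Factor the denominator: (z - 5)**2*(z - 4)*(z - 3)*(z - 2)*(z + 7).
Partial-fraction decomposition: 571/(14256*(z + 7)) - 29/(81*(z - 2)) + 31/(4*(z - 3)) - 479/(11*(z - 4)) + 15601/(432*(z - 5)) - 1139/(36*(z - 5)**2).
Integrate each term; A/(z−a) gives A·log|z−a|; A/(z−a)² gives −A/(z−a).

15601*log(z - 5)/432 - 479*log(z - 4)/11 + 31*log(z - 3)/4 - 29*log(z - 2)/81 + 571*log(z + 7)/14256 + 1139/(36*z - 180) + C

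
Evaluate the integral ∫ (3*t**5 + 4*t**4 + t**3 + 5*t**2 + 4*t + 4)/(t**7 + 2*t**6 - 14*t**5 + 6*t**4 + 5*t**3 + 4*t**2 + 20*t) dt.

log(t)/5 + 512*log(t - 2)/2205 - 5*log(t + 1)/72 - 6891*log(t + 5)/25480 - 3*log(t**2 + 1)/65 + 21*atan(t)/130 - 20/(21*t - 42) + C

Factor the denominator: t*(t - 2)**2*(t + 1)*(t + 5)*(t**2 + 1).
Partial-fraction decomposition: -3*(4*t - 7)/(130*(t**2 + 1)) - 6891/(25480*(t + 5)) - 5/(72*(t + 1)) + 512/(2205*(t - 2)) + 20/(21*(t - 2)**2) + 1/(5*t).
Integrate each term; A/(t−a) gives A·log|t−a|; the (Bt+D)/(t²+p²) term gives a log and an atan.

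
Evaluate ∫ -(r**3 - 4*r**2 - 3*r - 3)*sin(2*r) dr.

Use integration by parts with u = r**3 - 4*r**2 - 3*r - 3, dv = -sin(2*r) dr, so v = cos(2*r)/2.
Apply parts 3 times (tabular method): alternate signs, differentiate u down to 0, integrate dv up.

r**3*cos(2*r)/2 - 3*r**2*sin(2*r)/4 - 2*r**2*cos(2*r) + 2*r*sin(2*r) - 9*r*cos(2*r)/4 + 9*sin(2*r)/8 - cos(2*r)/2 + C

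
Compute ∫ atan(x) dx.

x*atan(x) - log(x**2 + 1)/2 + C

Use integration by parts with u = arctan(x), dv = dx.
Then du = 1/(x**2 + 1) dx.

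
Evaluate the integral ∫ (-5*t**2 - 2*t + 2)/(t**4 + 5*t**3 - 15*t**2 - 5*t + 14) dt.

Factor the denominator: (t - 2)*(t - 1)*(t + 1)*(t + 7).
Partial-fraction decomposition: 229/(432*(t + 7)) - 1/(36*(t + 1)) + 5/(16*(t - 1)) - 22/(27*(t - 2)).
Integrate each term: A/(t−a) contributes A·log|t−a|.

-22*log(t - 2)/27 + 5*log(t - 1)/16 - log(t + 1)/36 + 229*log(t + 7)/432 + C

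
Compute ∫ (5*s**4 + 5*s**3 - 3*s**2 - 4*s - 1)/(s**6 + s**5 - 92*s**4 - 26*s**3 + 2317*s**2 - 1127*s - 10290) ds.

Factor the denominator: (s - 7)*(s - 5)*(s - 3)*(s + 2)*(s + 7)**2.
Partial-fraction decomposition: -6823/(39200*(s + 7)) + 339/(280*(s + 7)**2) - 1/(225*(s + 2)) + 1/(8*(s - 3)) - 29/(32*(s - 5)) + 1693/(1764*(s - 7)).
Integrate each term; A/(s−a) gives A·log|s−a|; A/(s−a)² gives −A/(s−a).

1693*log(s - 7)/1764 - 29*log(s - 5)/32 + log(s - 3)/8 - log(s + 2)/225 - 6823*log(s + 7)/39200 - 339/(280*s + 1960) + C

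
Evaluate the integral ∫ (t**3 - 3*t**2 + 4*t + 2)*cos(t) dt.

Use integration by parts with u = t**3 - 3*t**2 + 4*t + 2, dv = cos(t) dt, so v = sin(t).
Apply parts 3 times (tabular method): alternate signs, differentiate u down to 0, integrate dv up.

t**3*sin(t) - 3*t**2*sin(t) + 3*t**2*cos(t) - 2*t*sin(t) - 6*t*cos(t) + 8*sin(t) - 2*cos(t) + C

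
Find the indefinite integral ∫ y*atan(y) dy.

y**2*atan(y)/2 - y/2 + atan(y)/2 + C

Use integration by parts with u = arctan(y), dv = y dy.
Then du = 1/(y**2 + 1) dy.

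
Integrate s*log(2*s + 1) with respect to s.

Use integration by parts with u = log(2*s + 1), dv = s ds.
Then du = 2/(2*s + 1) ds and v = s**2/2.

s**2*log(2*s + 1)/2 - s**2/4 + s/4 - log(2*s + 1)/8 + C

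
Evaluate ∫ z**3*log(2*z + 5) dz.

z**4*log(2*z + 5)/4 - z**4/16 + 5*z**3/24 - 25*z**2/32 + 125*z/32 - 625*log(2*z + 5)/64 + C

Use integration by parts with u = log(2*z + 5), dv = z**3 dz.
Then du = 2/(2*z + 5) dz and v = z**4/4.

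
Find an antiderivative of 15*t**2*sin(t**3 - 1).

-5*cos(t**3 - 1) + C

Let u = t**3 - 1, so du = (3*t**2) dt.
Rewriting, the integral becomes 5·∫ sin(u) du = 5·-cos(u).
Substituting back, u = t**3 - 1.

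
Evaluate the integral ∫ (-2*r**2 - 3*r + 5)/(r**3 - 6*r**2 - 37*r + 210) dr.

Factor the denominator: (r - 7)*(r - 5)*(r + 6).
Partial-fraction decomposition: -49/(143*(r + 6)) + 30/(11*(r - 5)) - 57/(13*(r - 7)).
Integrate each term: A/(r−a) contributes A·log|r−a|.

-57*log(r - 7)/13 + 30*log(r - 5)/11 - 49*log(r + 6)/143 + C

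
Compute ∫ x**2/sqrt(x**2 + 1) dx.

Substitute x = tan(θ), so dx = sec(θ)^2 dθ and the radical becomes sqrt(x**2 + 1) = sec(θ) by the Pythagorean identity.
Integrate the resulting trig expression in θ, then back-substitute tan(θ) = x, sec(θ) = sqrt(x**2 + 1) (absorbing any constant into C).

x*sqrt(x**2 + 1)/2 - log(x + sqrt(x**2 + 1))/2 + C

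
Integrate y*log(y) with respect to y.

Use integration by parts with u = log(y), dv = y dy.
Then du = 1/y dy and v = y**2/2.

y**2*log(y)/2 - y**2/4 + C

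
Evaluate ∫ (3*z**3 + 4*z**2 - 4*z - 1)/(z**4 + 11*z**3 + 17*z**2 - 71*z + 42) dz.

349*log(z - 1)/1568 - 481*log(z + 6)/49 + 403*log(z + 7)/32 - 1/(28*z - 28) + C

Factor the denominator: (z - 1)**2*(z + 6)*(z + 7).
Partial-fraction decomposition: 403/(32*(z + 7)) - 481/(49*(z + 6)) + 349/(1568*(z - 1)) + 1/(28*(z - 1)**2).
Integrate each term; A/(z−a) gives A·log|z−a|; A/(z−a)² gives −A/(z−a).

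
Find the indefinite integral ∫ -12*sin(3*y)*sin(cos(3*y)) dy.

-4*cos(cos(3*y)) + C

Let u = cos(3*y), so du = (-3*sin(3*y)) dy.
Rewriting, the integral becomes 4·∫ sin(u) du = 4·-cos(u).
Substituting back, u = cos(3*y).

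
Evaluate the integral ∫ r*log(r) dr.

Use integration by parts with u = log(r), dv = r dr.
Then du = 1/r dr and v = r**2/2.

r**2*log(r)/2 - r**2/4 + C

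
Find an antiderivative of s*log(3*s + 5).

Use integration by parts with u = log(3*s + 5), dv = s ds.
Then du = 3/(3*s + 5) ds and v = s**2/2.

s**2*log(3*s + 5)/2 - s**2/4 + 5*s/6 - 25*log(3*s + 5)/18 + C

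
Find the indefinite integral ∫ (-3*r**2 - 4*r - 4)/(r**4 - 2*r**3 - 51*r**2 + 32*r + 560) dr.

-179*log(r - 7)/396 + 17*log(r - 4)/54 - 9*log(r + 4)/22 + 59*log(r + 5)/108 + C

Factor the denominator: (r - 7)*(r - 4)*(r + 4)*(r + 5).
Partial-fraction decomposition: 59/(108*(r + 5)) - 9/(22*(r + 4)) + 17/(54*(r - 4)) - 179/(396*(r - 7)).
Integrate each term: A/(r−a) contributes A·log|r−a|.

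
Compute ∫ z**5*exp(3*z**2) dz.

(9*z**4 - 6*z**2 + 2)*exp(3*z**2)/54 + C

Let u = z², du = 2z dz; rewrite as (1/2)∫ u^2·exp(3u) du.
Now integrate by parts 2 times.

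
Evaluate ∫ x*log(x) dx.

Use integration by parts with u = log(x), dv = x dx.
Then du = 1/x dx and v = x**2/2.

x**2*log(x)/2 - x**2/4 + C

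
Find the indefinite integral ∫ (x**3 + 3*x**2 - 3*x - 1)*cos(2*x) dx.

x**3*sin(2*x)/2 + 3*x**2*sin(2*x)/2 + 3*x**2*cos(2*x)/4 - 9*x*sin(2*x)/4 + 3*x*cos(2*x)/2 - 5*sin(2*x)/4 - 9*cos(2*x)/8 + C

Use integration by parts with u = x**3 + 3*x**2 - 3*x - 1, dv = cos(2*x) dx, so v = sin(2*x)/2.
Apply parts 3 times (tabular method): alternate signs, differentiate u down to 0, integrate dv up.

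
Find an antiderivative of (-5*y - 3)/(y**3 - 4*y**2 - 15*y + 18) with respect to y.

-11*log(y - 6)/15 + 2*log(y - 1)/5 + log(y + 3)/3 + C

Factor the denominator: (y - 6)*(y - 1)*(y + 3).
Partial-fraction decomposition: 1/(3*(y + 3)) + 2/(5*(y - 1)) - 11/(15*(y - 6)).
Integrate each term: A/(y−a) contributes A·log|y−a|.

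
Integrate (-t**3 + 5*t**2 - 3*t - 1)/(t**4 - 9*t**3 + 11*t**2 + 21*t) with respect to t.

-log(t)/21 - 15*log(t - 7)/28 - log(t - 3)/6 - log(t + 1)/4 + C

Factor the denominator: t*(t - 7)*(t - 3)*(t + 1).
Partial-fraction decomposition: -1/(4*(t + 1)) - 1/(6*(t - 3)) - 15/(28*(t - 7)) - 1/(21*t).
Integrate each term: A/(t−a) contributes A·log|t−a|.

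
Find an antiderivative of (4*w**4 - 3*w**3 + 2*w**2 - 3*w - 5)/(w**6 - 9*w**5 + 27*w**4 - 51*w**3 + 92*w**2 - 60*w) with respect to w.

Factor the denominator: w*(w - 5)*(w - 3)*(w - 1)*(w**2 + 4).
Partial-fraction decomposition: -3*(9*w + 16)/(116*(w**2 + 4)) - 1/(8*(w - 1)) - 19/(12*(w - 3)) + 431/(232*(w - 5)) + 1/(12*w).
Integrate each term; A/(w−a) gives A·log|w−a|; the (Bw+D)/(w²+p²) term gives a log and an atan.

log(w)/12 + 431*log(w - 5)/232 - 19*log(w - 3)/12 - log(w - 1)/8 - 27*log(w**2 + 4)/232 - 6*atan(w/2)/29 + C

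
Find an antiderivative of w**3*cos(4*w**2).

w**2*sin(4*w**2)/8 + cos(4*w**2)/32 + C

Let u = w², du = 2w dw; rewrite as (1/2)∫ u^1·cos(4u) du.
Now integrate by parts 1 time.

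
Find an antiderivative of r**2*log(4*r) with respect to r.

Use integration by parts with u = log(4*r), dv = r**2 dr.
Then du = 1/r dr and v = r**3/3.

r**3*(log(r) + 2*log(2))/3 - r**3/9 + C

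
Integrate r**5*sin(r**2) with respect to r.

-r**4*cos(r**2)/2 + r**2*sin(r**2) + cos(r**2) + C

Let u = r², du = 2r dr; rewrite as (1/2)∫ u^2·sin(1u) du.
Now integrate by parts 2 times.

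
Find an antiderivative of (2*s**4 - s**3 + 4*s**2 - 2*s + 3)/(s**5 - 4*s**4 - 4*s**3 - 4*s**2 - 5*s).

-3*log(s)/5 + 203*log(s - 5)/130 + log(s + 1) + log(s**2 + 1)/52 + 5*atan(s)/26 + C

Factor the denominator: s*(s - 5)*(s + 1)*(s**2 + 1).
Partial-fraction decomposition: (s + 5)/(26*(s**2 + 1)) + 1/(s + 1) + 203/(130*(s - 5)) - 3/(5*s).
Integrate each term; A/(s−a) gives A·log|s−a|; the (Bs+D)/(s²+p²) term gives a log and an atan.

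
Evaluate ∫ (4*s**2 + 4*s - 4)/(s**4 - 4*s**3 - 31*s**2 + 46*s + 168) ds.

Factor the denominator: (s - 7)*(s - 3)*(s + 2)*(s + 4).
Partial-fraction decomposition: -2/(7*(s + 4)) + 2/(45*(s + 2)) - 11/(35*(s - 3)) + 5/(9*(s - 7)).
Integrate each term: A/(s−a) contributes A·log|s−a|.

5*log(s - 7)/9 - 11*log(s - 3)/35 + 2*log(s + 2)/45 - 2*log(s + 4)/7 + C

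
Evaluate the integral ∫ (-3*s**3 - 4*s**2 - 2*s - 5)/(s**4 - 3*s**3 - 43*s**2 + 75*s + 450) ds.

-809*log(s - 6)/99 + 49*log(s - 5)/8 + 23*log(s + 3)/72 - 14*log(s + 5)/11 + C

Factor the denominator: (s - 6)*(s - 5)*(s + 3)*(s + 5).
Partial-fraction decomposition: -14/(11*(s + 5)) + 23/(72*(s + 3)) + 49/(8*(s - 5)) - 809/(99*(s - 6)).
Integrate each term: A/(s−a) contributes A·log|s−a|.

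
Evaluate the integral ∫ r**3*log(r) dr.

r**4*log(r)/4 - r**4/16 + C

Use integration by parts with u = log(r), dv = r**3 dr.
Then du = 1/r dr and v = r**4/4.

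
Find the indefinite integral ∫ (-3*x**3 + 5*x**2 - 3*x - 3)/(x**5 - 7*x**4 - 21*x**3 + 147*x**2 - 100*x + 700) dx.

Factor the denominator: (x - 7)*(x - 5)*(x + 5)*(x**2 + 4).
Partial-fraction decomposition: (40*x - 197)/(1537*(x**2 + 4)) + 64/(435*(x + 5)) + 67/(145*(x - 5)) - 101/(159*(x - 7)).
Integrate each term; A/(x−a) gives A·log|x−a|; the (Bx+D)/(x²+p²) term gives a log and an atan.

-101*log(x - 7)/159 + 67*log(x - 5)/145 + 64*log(x + 5)/435 + 20*log(x**2 + 4)/1537 - 197*atan(x/2)/3074 + C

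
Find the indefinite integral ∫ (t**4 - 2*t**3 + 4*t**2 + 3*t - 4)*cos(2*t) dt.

Use integration by parts with u = t**4 - 2*t**3 + 4*t**2 + 3*t - 4, dv = cos(2*t) dt, so v = sin(2*t)/2.
Apply parts 4 times (tabular method): alternate signs, differentiate u down to 0, integrate dv up.

t**4*sin(2*t)/2 - t**3*sin(2*t) + t**3*cos(2*t) + t**2*sin(2*t)/2 - 3*t**2*cos(2*t)/2 + 3*t*sin(2*t) + t*cos(2*t)/2 - 9*sin(2*t)/4 + 3*cos(2*t)/2 + C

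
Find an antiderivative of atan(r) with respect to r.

Use integration by parts with u = arctan(r), dv = dr.
Then du = 1/(r**2 + 1) dr.

r*atan(r) - log(r**2 + 1)/2 + C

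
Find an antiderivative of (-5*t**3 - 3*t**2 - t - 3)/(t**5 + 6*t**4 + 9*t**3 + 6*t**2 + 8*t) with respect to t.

-3*log(t)/8 - 27*log(t + 2)/20 + 273*log(t + 4)/136 - 12*log(t**2 + 1)/85 + 28*atan(t)/85 + C

Factor the denominator: t*(t + 2)*(t + 4)*(t**2 + 1).
Partial-fraction decomposition: -4*(6*t - 7)/(85*(t**2 + 1)) + 273/(136*(t + 4)) - 27/(20*(t + 2)) - 3/(8*t).
Integrate each term; A/(t−a) gives A·log|t−a|; the (Bt+D)/(t²+p²) term gives a log and an atan.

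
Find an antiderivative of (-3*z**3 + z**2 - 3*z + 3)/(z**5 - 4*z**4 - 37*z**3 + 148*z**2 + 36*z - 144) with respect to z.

-209*log(z - 6)/280 + 37*log(z - 4)/60 - log(z - 1)/105 - log(z + 1)/35 + 47*log(z + 6)/280 + C

Factor the denominator: (z - 6)*(z - 4)*(z - 1)*(z + 1)*(z + 6).
Partial-fraction decomposition: 47/(280*(z + 6)) - 1/(35*(z + 1)) - 1/(105*(z - 1)) + 37/(60*(z - 4)) - 209/(280*(z - 6)).
Integrate each term: A/(z−a) contributes A·log|z−a|.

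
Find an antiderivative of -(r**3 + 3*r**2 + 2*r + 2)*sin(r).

r**3*cos(r) - 3*r**2*sin(r) + 3*r**2*cos(r) - 6*r*sin(r) - 4*r*cos(r) + 4*sin(r) - 4*cos(r) + C

Use integration by parts with u = r**3 + 3*r**2 + 2*r + 2, dv = -sin(r) dr, so v = cos(r).
Apply parts 3 times (tabular method): alternate signs, differentiate u down to 0, integrate dv up.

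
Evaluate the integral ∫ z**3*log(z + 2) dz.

Use integration by parts with u = log(z + 2), dv = z**3 dz.
Then du = 1/(z + 2) dz and v = z**4/4.

z**4*log(z + 2)/4 - z**4/16 + z**3/6 - z**2/2 + 2*z - 4*log(z + 2) + C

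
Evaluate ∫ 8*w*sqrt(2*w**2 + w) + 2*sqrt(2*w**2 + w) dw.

Let u = 2*w**2 + w, so du = (4*w + 1) dw.
Rewriting, the integral becomes 2·∫ √u du = 2·(2/3)u^(3/2).
Substituting back, u = 2*w**2 + w.

4*(2*w**2 + w)**(3/2)/3 + C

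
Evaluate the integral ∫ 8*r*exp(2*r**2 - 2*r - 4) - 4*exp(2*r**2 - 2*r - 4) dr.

2*exp(2*r**2 - 2*r - 4) + C

Let u = 2*r**2 - 2*r - 4, so du = (4*r - 2) dr.
Rewriting, the integral becomes 2·∫ e^u du = 2·e^u.
Substituting back, u = 2*r**2 - 2*r - 4.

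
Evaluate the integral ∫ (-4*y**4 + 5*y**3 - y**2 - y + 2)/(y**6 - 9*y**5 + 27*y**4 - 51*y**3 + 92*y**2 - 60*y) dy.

-log(y)/30 - 1903*log(y - 5)/1160 + 199*log(y - 3)/156 + log(y - 1)/40 + 1407*log(y**2 + 4)/7540 + 661*atan(y/2)/3770 + C

Factor the denominator: y*(y - 5)*(y - 3)*(y - 1)*(y**2 + 4).
Partial-fraction decomposition: (1407*y + 1322)/(3770*(y**2 + 4)) + 1/(40*(y - 1)) + 199/(156*(y - 3)) - 1903/(1160*(y - 5)) - 1/(30*y).
Integrate each term; A/(y−a) gives A·log|y−a|; the (By+D)/(y²+p²) term gives a log and an atan.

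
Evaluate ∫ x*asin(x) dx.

Use integration by parts with u = arcsin(x), dv = x dx.
Then du = 1/sqrt(-x**2 + 1) dx.

x**2*asin(x)/2 + x*sqrt(-x**2 + 1)/4 - asin(x)/4 + C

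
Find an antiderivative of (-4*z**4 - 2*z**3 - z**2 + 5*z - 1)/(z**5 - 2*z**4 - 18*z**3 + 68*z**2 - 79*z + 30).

-373*log(z - 3)/32 + 75*log(z - 2)/7 - 23*log(z - 1)/12 - 767*log(z + 5)/672 + 1/(4*z - 4) + C

Factor the denominator: (z - 3)*(z - 2)*(z - 1)**2*(z + 5).
Partial-fraction decomposition: -767/(672*(z + 5)) - 23/(12*(z - 1)) - 1/(4*(z - 1)**2) + 75/(7*(z - 2)) - 373/(32*(z - 3)).
Integrate each term; A/(z−a) gives A·log|z−a|; A/(z−a)² gives −A/(z−a).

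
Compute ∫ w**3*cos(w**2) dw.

Let u = w², du = 2w dw; rewrite as (1/2)∫ u^1·cos(1u) du.
Now integrate by parts 1 time.

w**2*sin(w**2)/2 + cos(w**2)/2 + C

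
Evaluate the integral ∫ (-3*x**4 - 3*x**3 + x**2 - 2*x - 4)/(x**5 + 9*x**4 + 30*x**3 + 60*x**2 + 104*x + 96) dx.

Factor the denominator: (x + 2)*(x + 3)*(x + 4)*(x**2 + 4).
Partial-fraction decomposition: (139*x + 194)/(260*(x**2 + 4)) - 139/(10*(x + 4)) + 151/(13*(x + 3)) - 5/(4*(x + 2)).
Integrate each term; A/(x−a) gives A·log|x−a|; the (Bx+D)/(x²+p²) term gives a log and an atan.

-5*log(x + 2)/4 + 151*log(x + 3)/13 - 139*log(x + 4)/10 + 139*log(x**2 + 4)/520 + 97*atan(x/2)/260 + C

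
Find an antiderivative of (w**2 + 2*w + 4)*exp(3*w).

(9*w**2 + 12*w + 32)*exp(3*w)/27 + C

Use integration by parts with u = w**2 + 2*w + 4, dv = exp(3*w) dw, so v = exp(3*w)/3.
Apply parts 2 times (tabular method): alternate signs, differentiate u down to 0, integrate dv up.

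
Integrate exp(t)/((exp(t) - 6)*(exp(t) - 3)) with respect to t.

Let u = e^t, du = e^t dt.
The integral becomes ∫ du/((u-6)(u-3)); decompose into partial fractions.

log(exp(t) - 6)/3 - log(exp(t) - 3)/3 + C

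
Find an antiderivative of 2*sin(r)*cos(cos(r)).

-2*sin(cos(r)) + C

Let u = cos(r), so du = (-sin(r)) dr.
Rewriting, the integral becomes -2·∫ cos(u) du = -2·sin(u).
Substituting back, u = cos(r).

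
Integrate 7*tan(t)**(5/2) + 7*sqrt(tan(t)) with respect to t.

14*tan(t)**(3/2)/3 + C

Let u = tan(t), so du = (tan(t)**2 + 1) dt.
Rewriting, the integral becomes 7·∫ √u du = 7·(2/3)u^(3/2).
Substituting back, u = tan(t).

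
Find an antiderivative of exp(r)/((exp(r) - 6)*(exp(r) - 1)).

Let u = e^r, du = e^r dr.
The integral becomes ∫ du/((u-1)(u-6)); decompose into partial fractions.

log(exp(r) - 6)/5 - log(exp(r) - 1)/5 + C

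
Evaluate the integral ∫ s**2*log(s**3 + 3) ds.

Let u = s**3 + 3, so du = (3*s**2) ds.
The integral becomes (1/3)·∫ log(u) du; integrate by parts with u′=log(u), dv′=du.

s**3*log(s**3 + 3)/3 - s**3/3 + log(s**3 + 3) + C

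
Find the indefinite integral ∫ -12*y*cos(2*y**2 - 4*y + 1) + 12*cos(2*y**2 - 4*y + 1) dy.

-3*sin(2*y**2 - 4*y + 1) + C

Let u = 2*y**2 - 4*y + 1, so du = (4*y - 4) dy.
Rewriting, the integral becomes -3·∫ cos(u) du = -3·sin(u).
Substituting back, u = 2*y**2 - 4*y + 1.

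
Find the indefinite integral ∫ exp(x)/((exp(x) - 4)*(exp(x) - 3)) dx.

log(exp(x) - 4) - log(exp(x) - 3) + C

Let u = e^x, du = e^x dx.
The integral becomes ∫ du/((u-3)(u-4)); decompose into partial fractions.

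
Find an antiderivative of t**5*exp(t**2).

(t**4 - 2*t**2 + 2)*exp(t**2)/2 + C

Let u = t², du = 2t dt; rewrite as (1/2)∫ u^2·exp(1u) du.
Now integrate by parts 2 times.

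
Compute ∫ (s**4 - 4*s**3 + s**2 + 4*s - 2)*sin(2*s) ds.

-s**4*cos(2*s)/2 + s**3*sin(2*s) + 2*s**3*cos(2*s) - 3*s**2*sin(2*s) + s**2*cos(2*s) - s*sin(2*s) - 5*s*cos(2*s) + 5*sin(2*s)/2 + cos(2*s)/2 + C

Use integration by parts with u = s**4 - 4*s**3 + s**2 + 4*s - 2, dv = sin(2*s) ds, so v = -cos(2*s)/2.
Apply parts 4 times (tabular method): alternate signs, differentiate u down to 0, integrate dv up.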